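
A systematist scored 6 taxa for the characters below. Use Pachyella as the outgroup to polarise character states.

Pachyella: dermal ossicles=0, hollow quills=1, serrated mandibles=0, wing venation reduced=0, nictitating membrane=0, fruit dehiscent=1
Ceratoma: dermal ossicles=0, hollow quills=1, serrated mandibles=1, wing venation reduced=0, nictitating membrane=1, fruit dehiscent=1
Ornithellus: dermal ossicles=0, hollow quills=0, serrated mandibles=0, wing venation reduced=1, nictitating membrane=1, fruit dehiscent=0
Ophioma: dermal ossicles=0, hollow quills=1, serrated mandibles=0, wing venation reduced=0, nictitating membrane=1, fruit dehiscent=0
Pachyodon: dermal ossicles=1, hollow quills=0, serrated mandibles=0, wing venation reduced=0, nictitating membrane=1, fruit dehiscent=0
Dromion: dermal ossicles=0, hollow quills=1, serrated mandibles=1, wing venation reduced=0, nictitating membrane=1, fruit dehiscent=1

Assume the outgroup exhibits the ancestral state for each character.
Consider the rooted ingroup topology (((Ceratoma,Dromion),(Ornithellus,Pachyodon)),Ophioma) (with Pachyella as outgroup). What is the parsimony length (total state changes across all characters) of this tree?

7

Map each character onto (((Ceratoma,Dromion),(Ornithellus,Pachyodon)),Ophioma) (rooted by Pachyella) and count the minimum state changes it requires (Fitch parsimony):
dermal ossicles: 1; hollow quills: 1; serrated mandibles: 1; wing venation reduced: 1; nictitating membrane: 1; fruit dehiscent: 2.
Total tree length = 7.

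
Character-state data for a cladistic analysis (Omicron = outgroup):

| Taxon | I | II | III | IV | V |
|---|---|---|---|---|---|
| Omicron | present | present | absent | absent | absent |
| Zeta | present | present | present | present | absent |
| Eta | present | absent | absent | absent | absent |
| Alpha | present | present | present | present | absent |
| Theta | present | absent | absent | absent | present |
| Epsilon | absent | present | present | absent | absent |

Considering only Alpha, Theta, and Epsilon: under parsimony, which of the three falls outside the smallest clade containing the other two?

Theta

Character polarity is set by the outgroup: the derived state is whichever differs from the outgroup's state, so for I, II the derived state is 'absent', and for the remaining characters it is 'present'.
I (derived state 'absent') is unique to Epsilon (autapomorphy; uninformative for grouping).
II (derived state 'absent') is shared by Eta and Theta — a synapomorphy uniting that clade.
III (derived state 'present') is shared by Alpha, Epsilon, and Zeta — a synapomorphy uniting that clade.
Only Alpha and Zeta show the derived state 'present' for IV, supporting them as a clade.
V: derived state 'present' in Theta only — an autapomorphy, so it tells us nothing about relationships among taxa.
Most parsimonious ingroup topology: (((Zeta,Alpha),Epsilon),(Eta,Theta)).
Epsilon and Alpha share a more recent common ancestor with each other than either does with Theta, so Theta is the least closely related of the three.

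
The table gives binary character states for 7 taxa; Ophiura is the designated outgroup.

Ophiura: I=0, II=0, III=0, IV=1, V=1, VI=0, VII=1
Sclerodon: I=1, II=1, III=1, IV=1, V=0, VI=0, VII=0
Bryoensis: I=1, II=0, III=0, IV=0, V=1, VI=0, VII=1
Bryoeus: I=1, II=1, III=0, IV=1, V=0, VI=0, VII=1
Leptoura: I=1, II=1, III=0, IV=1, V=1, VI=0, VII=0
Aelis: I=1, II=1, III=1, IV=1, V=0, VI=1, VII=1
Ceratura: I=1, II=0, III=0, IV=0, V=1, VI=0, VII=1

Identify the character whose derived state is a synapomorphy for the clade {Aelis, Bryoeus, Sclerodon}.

V

Character polarity is set by the outgroup: the derived state is whichever differs from the outgroup's state, so for IV, V, VII the derived state is '0', and for the remaining characters it is '1'.
I (derived state '1') is shared by all ingroup taxa — unites the whole ingroup.
Only Aelis, Bryoeus, Leptoura, and Sclerodon show the derived state '1' for II, supporting them as a clade.
Only Aelis and Sclerodon show the derived state '1' for III, supporting them as a clade.
Only Bryoensis and Ceratura show the derived state '0' for IV, supporting them as a clade.
V: derived state '0' in Aelis, Bryoeus, and Sclerodon only — synapomorphy for {Aelis, Bryoeus, Sclerodon}.
VI: derived state '1' in Aelis only — an autapomorphy, so it tells us nothing about relationships among taxa.
VII (state '0') occurs in Leptoura and Sclerodon but conflicts with the nesting implied by the other characters — most parsimoniously interpreted as homoplasy.
Most parsimonious ingroup topology: ((((Sclerodon,Aelis),Bryoeus),Leptoura),(Bryoensis,Ceratura)).
The clade {Aelis, Bryoeus, Sclerodon} is supported by V: its derived state '0' occurs in exactly those taxa and in no other taxon (including the outgroup).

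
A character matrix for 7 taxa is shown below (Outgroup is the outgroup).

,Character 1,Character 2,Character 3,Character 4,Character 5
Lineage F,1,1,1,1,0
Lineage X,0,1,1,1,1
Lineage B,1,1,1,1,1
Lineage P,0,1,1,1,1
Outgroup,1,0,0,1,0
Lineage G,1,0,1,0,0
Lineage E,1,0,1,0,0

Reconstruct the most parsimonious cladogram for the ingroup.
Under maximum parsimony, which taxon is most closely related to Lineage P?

Lineage X

Character polarity is set by the outgroup: the derived state is whichever differs from the outgroup's state, so for Character 1, Character 4 the derived state is '0', and for the remaining characters it is '1'.
Character 1: derived state '0' in Lineage P and Lineage X only — synapomorphy for {Lineage P, Lineage X}.
Character 2 (derived state '1') is shared by Lineage B, Lineage F, Lineage P, and Lineage X — a synapomorphy uniting that clade.
Character 3 (derived state '1') is shared by all ingroup taxa — unites the whole ingroup.
Character 4 (derived state '0') is shared by Lineage E and Lineage G — a synapomorphy uniting that clade.
Character 5: derived state '1' in Lineage B, Lineage P, and Lineage X only — synapomorphy for {Lineage B, Lineage P, Lineage X}.
Most parsimonious ingroup topology: ((((Lineage X,Lineage P),Lineage B),Lineage F),(Lineage G,Lineage E)).
Lineage P and Lineage X form a cherry on this tree, so they are sister taxa.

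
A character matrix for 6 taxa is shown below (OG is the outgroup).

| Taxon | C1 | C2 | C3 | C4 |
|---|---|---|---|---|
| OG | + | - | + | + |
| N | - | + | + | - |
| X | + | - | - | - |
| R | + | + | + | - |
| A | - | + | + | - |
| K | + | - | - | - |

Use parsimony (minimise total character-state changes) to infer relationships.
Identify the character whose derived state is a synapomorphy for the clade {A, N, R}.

Character polarity is set by the outgroup: the derived state is whichever differs from the outgroup's state, so for C1, C3, C4 the derived state is '-', and for the remaining characters it is '+'.
C1 (derived state '-') is shared by A and N — a synapomorphy uniting that clade.
C2: derived state '+' in A, N, and R only — synapomorphy for {A, N, R}.
C3 (derived state '-') is shared by K and X — a synapomorphy uniting that clade.
All ingroup taxa share the derived state '-' for C4; it defines the ingroup but does not resolve relationships within it.
Most parsimonious ingroup topology: ((R,(N,A)),(X,K)).
The clade {A, N, R} is supported by C2: its derived state '+' occurs in exactly those taxa and in no other taxon (including the outgroup).

C2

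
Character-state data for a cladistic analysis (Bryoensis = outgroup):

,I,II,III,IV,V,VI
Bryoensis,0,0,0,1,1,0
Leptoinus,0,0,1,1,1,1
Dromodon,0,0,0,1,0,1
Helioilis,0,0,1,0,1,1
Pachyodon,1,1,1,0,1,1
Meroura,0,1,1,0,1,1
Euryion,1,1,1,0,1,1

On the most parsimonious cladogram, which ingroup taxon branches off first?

Dromodon

Character polarity is set by the outgroup: the derived state is whichever differs from the outgroup's state, so for IV, V the derived state is '0', and for the remaining characters it is '1'.
Only Euryion and Pachyodon show the derived state '1' for I, supporting them as a clade.
Only Euryion, Meroura, and Pachyodon show the derived state '1' for II, supporting them as a clade.
Only Euryion, Helioilis, Leptoinus, Meroura, and Pachyodon show the derived state '1' for III, supporting them as a clade.
Only Euryion, Helioilis, Meroura, and Pachyodon show the derived state '0' for IV, supporting them as a clade.
V: derived state '0' in Dromodon only — an autapomorphy, so it tells us nothing about relationships among taxa.
All ingroup taxa share the derived state '1' for VI; it defines the ingroup but does not resolve relationships within it.
Most parsimonious ingroup topology: ((Leptoinus,(Helioilis,((Pachyodon,Euryion),Meroura))),Dromodon).
Dromodon is sister to the clade containing all other ingroup taxa, so it is the earliest-diverging (most basal) ingroup lineage.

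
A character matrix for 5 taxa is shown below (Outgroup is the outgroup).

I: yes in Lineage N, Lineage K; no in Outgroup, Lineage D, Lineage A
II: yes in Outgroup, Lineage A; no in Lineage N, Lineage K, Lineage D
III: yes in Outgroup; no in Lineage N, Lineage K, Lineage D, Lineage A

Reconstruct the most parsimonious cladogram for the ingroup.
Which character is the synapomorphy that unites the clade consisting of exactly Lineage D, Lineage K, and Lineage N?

II

Character polarity is set by the outgroup: the derived state is whichever differs from the outgroup's state, so for II, III the derived state is 'no', and for the remaining characters it is 'yes'.
Only Lineage K and Lineage N show the derived state 'yes' for I, supporting them as a clade.
Only Lineage D, Lineage K, and Lineage N show the derived state 'no' for II, supporting them as a clade.
All ingroup taxa share the derived state 'no' for III; it defines the ingroup but does not resolve relationships within it.
Most parsimonious ingroup topology: (((Lineage N,Lineage K),Lineage D),Lineage A).
The clade {Lineage D, Lineage K, Lineage N} is supported by II: its derived state 'no' occurs in exactly those taxa and in no other taxon (including the outgroup).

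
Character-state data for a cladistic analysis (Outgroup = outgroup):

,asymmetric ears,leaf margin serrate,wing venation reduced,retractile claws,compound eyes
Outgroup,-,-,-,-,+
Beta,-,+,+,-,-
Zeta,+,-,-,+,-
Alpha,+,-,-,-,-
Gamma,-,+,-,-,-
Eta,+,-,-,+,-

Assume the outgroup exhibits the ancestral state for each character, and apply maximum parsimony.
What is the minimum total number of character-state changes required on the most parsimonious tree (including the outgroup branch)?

Character polarity is set by the outgroup: the derived state is whichever differs from the outgroup's state, so for compound eyes the derived state is '-', and for the remaining characters it is '+'.
Only Alpha, Eta, and Zeta show the derived state '+' for asymmetric ears, supporting them as a clade.
leaf margin serrate: derived state '+' in Beta and Gamma only — synapomorphy for {Beta, Gamma}.
wing venation reduced (derived state '+') is unique to Beta (autapomorphy; uninformative for grouping).
retractile claws: derived state '+' in Eta and Zeta only — synapomorphy for {Eta, Zeta}.
compound eyes (derived state '-') is shared by all ingroup taxa — unites the whole ingroup.
Most parsimonious ingroup topology: ((Beta,Gamma),((Zeta,Eta),Alpha)).
Changes per character on this tree: asymmetric ears: 1; leaf margin serrate: 1; wing venation reduced: 1; retractile claws: 1; compound eyes: 1.
Total = 5.

5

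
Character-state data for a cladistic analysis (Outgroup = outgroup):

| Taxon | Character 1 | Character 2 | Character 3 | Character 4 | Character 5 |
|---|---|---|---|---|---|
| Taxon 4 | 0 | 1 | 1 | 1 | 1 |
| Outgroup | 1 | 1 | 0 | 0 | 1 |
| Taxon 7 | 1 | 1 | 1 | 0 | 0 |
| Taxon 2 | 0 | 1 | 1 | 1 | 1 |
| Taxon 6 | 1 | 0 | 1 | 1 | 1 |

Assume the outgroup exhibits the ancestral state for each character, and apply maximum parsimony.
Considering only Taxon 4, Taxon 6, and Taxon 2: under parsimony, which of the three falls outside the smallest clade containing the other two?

Taxon 6

Character polarity is set by the outgroup: the derived state is whichever differs from the outgroup's state, so for Character 1, Character 2, Character 5 the derived state is '0', and for the remaining characters it is '1'.
Character 1 (derived state '0') is shared by Taxon 2 and Taxon 4 — a synapomorphy uniting that clade.
Character 2 (derived state '0') is unique to Taxon 6 (autapomorphy; uninformative for grouping).
All ingroup taxa share the derived state '1' for Character 3; it defines the ingroup but does not resolve relationships within it.
Only Taxon 2, Taxon 4, and Taxon 6 show the derived state '1' for Character 4, supporting them as a clade.
Character 5 (derived state '0') is unique to Taxon 7 (autapomorphy; uninformative for grouping).
Most parsimonious ingroup topology: (Taxon 7,((Taxon 2,Taxon 4),Taxon 6)).
Taxon 2 and Taxon 4 share a more recent common ancestor with each other than either does with Taxon 6, so Taxon 6 is the least closely related of the three.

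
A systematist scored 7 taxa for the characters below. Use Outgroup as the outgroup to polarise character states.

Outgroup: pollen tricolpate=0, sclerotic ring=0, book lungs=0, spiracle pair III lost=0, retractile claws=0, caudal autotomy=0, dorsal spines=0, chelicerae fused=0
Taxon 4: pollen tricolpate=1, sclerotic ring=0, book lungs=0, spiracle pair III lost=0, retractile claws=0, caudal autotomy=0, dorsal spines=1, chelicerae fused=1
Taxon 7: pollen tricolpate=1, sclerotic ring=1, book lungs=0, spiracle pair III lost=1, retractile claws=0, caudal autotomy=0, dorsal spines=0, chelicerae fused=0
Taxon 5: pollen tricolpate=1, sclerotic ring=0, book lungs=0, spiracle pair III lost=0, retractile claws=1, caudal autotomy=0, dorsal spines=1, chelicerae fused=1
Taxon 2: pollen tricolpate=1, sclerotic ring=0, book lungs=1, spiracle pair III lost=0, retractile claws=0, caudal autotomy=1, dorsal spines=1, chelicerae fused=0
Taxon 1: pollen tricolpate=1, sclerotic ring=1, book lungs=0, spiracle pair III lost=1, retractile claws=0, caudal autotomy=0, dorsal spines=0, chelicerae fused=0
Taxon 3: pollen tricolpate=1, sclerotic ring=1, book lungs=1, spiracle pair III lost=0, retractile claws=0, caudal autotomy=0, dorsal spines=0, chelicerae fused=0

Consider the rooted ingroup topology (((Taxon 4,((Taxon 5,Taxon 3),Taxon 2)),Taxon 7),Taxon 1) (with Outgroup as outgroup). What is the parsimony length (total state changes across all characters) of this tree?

Map each character onto (((Taxon 4,((Taxon 5,Taxon 3),Taxon 2)),Taxon 7),Taxon 1) (rooted by Outgroup) and count the minimum state changes it requires (Fitch parsimony):
pollen tricolpate: 1; sclerotic ring: 3; book lungs: 2; spiracle pair III lost: 2; retractile claws: 1; caudal autotomy: 1; dorsal spines: 2; chelicerae fused: 2.
Total tree length = 14.

14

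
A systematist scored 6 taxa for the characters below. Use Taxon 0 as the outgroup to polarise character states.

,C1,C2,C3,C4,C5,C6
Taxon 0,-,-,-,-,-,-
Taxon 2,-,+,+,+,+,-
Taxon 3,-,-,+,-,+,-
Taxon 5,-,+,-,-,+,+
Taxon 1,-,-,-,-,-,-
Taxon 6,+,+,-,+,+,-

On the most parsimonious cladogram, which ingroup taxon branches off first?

The outgroup has state '-' for every character, so '+' is the derived state throughout.
C1: derived state '+' in Taxon 6 only — an autapomorphy, so it tells us nothing about relationships among taxa.
C2 (derived state '+') is shared by Taxon 2, Taxon 5, and Taxon 6 — a synapomorphy uniting that clade.
C3 groups Taxon 2 and Taxon 3, which is incompatible with the clades supported by the remaining characters; treating it as convergent (homoplasy) costs fewer steps than any alternative tree.
C4 (derived state '+') is shared by Taxon 2 and Taxon 6 — a synapomorphy uniting that clade.
C5: derived state '+' in Taxon 2, Taxon 3, Taxon 5, and Taxon 6 only — synapomorphy for {Taxon 2, Taxon 3, Taxon 5, Taxon 6}.
C6: derived state '+' in Taxon 5 only — an autapomorphy, so it tells us nothing about relationships among taxa.
Most parsimonious ingroup topology: ((((Taxon 2,Taxon 6),Taxon 5),Taxon 3),Taxon 1).
Taxon 1 is sister to the clade containing all other ingroup taxa, so it is the earliest-diverging (most basal) ingroup lineage.

Taxon 1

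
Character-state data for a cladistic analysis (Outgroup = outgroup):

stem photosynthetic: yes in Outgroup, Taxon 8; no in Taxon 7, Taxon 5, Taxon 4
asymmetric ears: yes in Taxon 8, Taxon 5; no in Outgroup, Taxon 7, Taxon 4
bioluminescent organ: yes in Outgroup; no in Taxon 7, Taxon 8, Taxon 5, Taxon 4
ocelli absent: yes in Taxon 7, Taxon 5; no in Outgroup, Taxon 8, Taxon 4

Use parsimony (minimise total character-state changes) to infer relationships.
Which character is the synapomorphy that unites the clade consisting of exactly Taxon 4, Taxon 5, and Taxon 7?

Character polarity is set by the outgroup: the derived state is whichever differs from the outgroup's state, so for stem photosynthetic, bioluminescent organ the derived state is 'no', and for the remaining characters it is 'yes'.
Only Taxon 4, Taxon 5, and Taxon 7 show the derived state 'no' for stem photosynthetic, supporting them as a clade.
asymmetric ears (state 'yes') occurs in Taxon 5 and Taxon 8 but conflicts with the nesting implied by the other characters — most parsimoniously interpreted as homoplasy.
bioluminescent organ (derived state 'no') is shared by all ingroup taxa — unites the whole ingroup.
ocelli absent (derived state 'yes') is shared by Taxon 5 and Taxon 7 — a synapomorphy uniting that clade.
Most parsimonious ingroup topology: (((Taxon 7,Taxon 5),Taxon 4),Taxon 8).
The clade {Taxon 4, Taxon 5, Taxon 7} is supported by stem photosynthetic: its derived state 'no' occurs in exactly those taxa and in no other taxon (including the outgroup).

stem photosynthetic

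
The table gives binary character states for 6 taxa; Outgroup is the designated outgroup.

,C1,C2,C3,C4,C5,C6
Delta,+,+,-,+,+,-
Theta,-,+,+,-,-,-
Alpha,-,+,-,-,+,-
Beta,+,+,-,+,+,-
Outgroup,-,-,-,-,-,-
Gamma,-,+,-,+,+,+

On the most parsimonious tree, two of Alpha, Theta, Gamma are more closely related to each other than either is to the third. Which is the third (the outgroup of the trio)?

The outgroup has state '-' for every character, so '+' is the derived state throughout.
C1 (derived state '+') is shared by Beta and Delta — a synapomorphy uniting that clade.
All ingroup taxa share the derived state '+' for C2; it defines the ingroup but does not resolve relationships within it.
C3 (derived state '+') is unique to Theta (autapomorphy; uninformative for grouping).
Only Beta, Delta, and Gamma show the derived state '+' for C4, supporting them as a clade.
Only Alpha, Beta, Delta, and Gamma show the derived state '+' for C5, supporting them as a clade.
C6 (derived state '+') is unique to Gamma (autapomorphy; uninformative for grouping).
Most parsimonious ingroup topology: ((Alpha,(Gamma,(Beta,Delta))),Theta).
Gamma and Alpha share a more recent common ancestor with each other than either does with Theta, so Theta is the least closely related of the three.

Theta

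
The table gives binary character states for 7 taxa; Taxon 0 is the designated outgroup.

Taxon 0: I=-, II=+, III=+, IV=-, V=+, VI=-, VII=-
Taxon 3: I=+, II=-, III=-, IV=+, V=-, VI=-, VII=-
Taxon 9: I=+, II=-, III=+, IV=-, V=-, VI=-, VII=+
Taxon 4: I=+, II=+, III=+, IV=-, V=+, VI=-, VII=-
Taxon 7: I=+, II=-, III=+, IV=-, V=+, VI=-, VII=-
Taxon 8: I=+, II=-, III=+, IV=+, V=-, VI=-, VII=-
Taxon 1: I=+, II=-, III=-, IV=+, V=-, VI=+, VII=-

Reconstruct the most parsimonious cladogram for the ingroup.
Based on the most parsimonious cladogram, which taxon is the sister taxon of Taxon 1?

Taxon 3

Character polarity is set by the outgroup: the derived state is whichever differs from the outgroup's state, so for II, III, V the derived state is '-', and for the remaining characters it is '+'.
All ingroup taxa share the derived state '+' for I; it defines the ingroup but does not resolve relationships within it.
II (derived state '-') is shared by Taxon 1, Taxon 3, Taxon 7, Taxon 8, and Taxon 9 — a synapomorphy uniting that clade.
III (derived state '-') is shared by Taxon 1 and Taxon 3 — a synapomorphy uniting that clade.
Only Taxon 1, Taxon 3, and Taxon 8 show the derived state '+' for IV, supporting them as a clade.
Only Taxon 1, Taxon 3, Taxon 8, and Taxon 9 show the derived state '-' for V, supporting them as a clade.
VI (derived state '+') is unique to Taxon 1 (autapomorphy; uninformative for grouping).
VII (derived state '+') is unique to Taxon 9 (autapomorphy; uninformative for grouping).
Most parsimonious ingroup topology: (((((Taxon 3,Taxon 1),Taxon 8),Taxon 9),Taxon 7),Taxon 4).
Taxon 1 and Taxon 3 form a cherry on this tree, so they are sister taxa.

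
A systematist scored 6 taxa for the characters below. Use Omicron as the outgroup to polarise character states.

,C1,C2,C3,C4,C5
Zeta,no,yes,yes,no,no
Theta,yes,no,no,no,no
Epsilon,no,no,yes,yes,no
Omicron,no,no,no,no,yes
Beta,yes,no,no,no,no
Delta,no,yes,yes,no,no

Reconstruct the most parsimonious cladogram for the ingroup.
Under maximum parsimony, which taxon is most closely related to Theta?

Beta

Character polarity is set by the outgroup: the derived state is whichever differs from the outgroup's state, so for C5 the derived state is 'no', and for the remaining characters it is 'yes'.
C1 (derived state 'yes') is shared by Beta and Theta — a synapomorphy uniting that clade.
C2: derived state 'yes' in Delta and Zeta only — synapomorphy for {Delta, Zeta}.
Only Delta, Epsilon, and Zeta show the derived state 'yes' for C3, supporting them as a clade.
C4 (derived state 'yes') is unique to Epsilon (autapomorphy; uninformative for grouping).
All ingroup taxa share the derived state 'no' for C5; it defines the ingroup but does not resolve relationships within it.
Most parsimonious ingroup topology: (((Delta,Zeta),Epsilon),(Beta,Theta)).
Theta and Beta form a cherry on this tree, so they are sister taxa.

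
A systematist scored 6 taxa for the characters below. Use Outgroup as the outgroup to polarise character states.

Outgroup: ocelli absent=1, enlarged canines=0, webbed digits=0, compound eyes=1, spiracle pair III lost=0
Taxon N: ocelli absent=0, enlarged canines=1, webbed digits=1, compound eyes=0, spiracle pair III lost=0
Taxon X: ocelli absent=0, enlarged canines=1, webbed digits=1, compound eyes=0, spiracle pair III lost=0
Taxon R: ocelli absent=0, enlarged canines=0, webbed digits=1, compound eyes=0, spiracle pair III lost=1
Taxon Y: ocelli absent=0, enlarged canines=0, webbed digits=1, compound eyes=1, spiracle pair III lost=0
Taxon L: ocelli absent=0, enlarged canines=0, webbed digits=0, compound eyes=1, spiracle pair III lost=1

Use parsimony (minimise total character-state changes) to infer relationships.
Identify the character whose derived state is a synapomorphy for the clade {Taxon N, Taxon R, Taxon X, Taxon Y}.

Character polarity is set by the outgroup: the derived state is whichever differs from the outgroup's state, so for ocelli absent, compound eyes the derived state is '0', and for the remaining characters it is '1'.
All ingroup taxa share the derived state '0' for ocelli absent; it defines the ingroup but does not resolve relationships within it.
enlarged canines (derived state '1') is shared by Taxon N and Taxon X — a synapomorphy uniting that clade.
webbed digits (derived state '1') is shared by Taxon N, Taxon R, Taxon X, and Taxon Y — a synapomorphy uniting that clade.
Only Taxon N, Taxon R, and Taxon X show the derived state '0' for compound eyes, supporting them as a clade.
spiracle pair III lost (state '1') occurs in Taxon L and Taxon R but conflicts with the nesting implied by the other characters — most parsimoniously interpreted as homoplasy.
Most parsimonious ingroup topology: ((((Taxon N,Taxon X),Taxon R),Taxon Y),Taxon L).
The clade {Taxon N, Taxon R, Taxon X, Taxon Y} is supported by webbed digits: its derived state '1' occurs in exactly those taxa and in no other taxon (including the outgroup).

webbed digits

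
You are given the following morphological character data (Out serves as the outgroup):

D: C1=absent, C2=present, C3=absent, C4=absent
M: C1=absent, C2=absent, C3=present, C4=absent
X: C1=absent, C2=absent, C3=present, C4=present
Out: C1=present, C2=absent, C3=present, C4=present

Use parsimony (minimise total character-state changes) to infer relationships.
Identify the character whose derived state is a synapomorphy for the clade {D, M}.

Character polarity is set by the outgroup: the derived state is whichever differs from the outgroup's state, so for C1, C3, C4 the derived state is 'absent', and for the remaining characters it is 'present'.
C1 (derived state 'absent') is shared by all ingroup taxa — unites the whole ingroup.
C2 (derived state 'present') is unique to D (autapomorphy; uninformative for grouping).
C3 (derived state 'absent') is unique to D (autapomorphy; uninformative for grouping).
Only D and M show the derived state 'absent' for C4, supporting them as a clade.
Most parsimonious ingroup topology: (X,(M,D)).
The clade {D, M} is supported by C4: its derived state 'absent' occurs in exactly those taxa and in no other taxon (including the outgroup).

C4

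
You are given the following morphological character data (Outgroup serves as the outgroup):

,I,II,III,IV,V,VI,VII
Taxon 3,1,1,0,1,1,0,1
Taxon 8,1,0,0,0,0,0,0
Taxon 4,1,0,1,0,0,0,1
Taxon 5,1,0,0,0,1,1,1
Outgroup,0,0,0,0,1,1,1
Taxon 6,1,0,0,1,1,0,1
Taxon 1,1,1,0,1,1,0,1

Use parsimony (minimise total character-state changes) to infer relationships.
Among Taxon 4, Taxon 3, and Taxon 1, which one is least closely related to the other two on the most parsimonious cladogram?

Taxon 4

Character polarity is set by the outgroup: the derived state is whichever differs from the outgroup's state, so for V, VI, VII the derived state is '0', and for the remaining characters it is '1'.
I (derived state '1') is shared by all ingroup taxa — unites the whole ingroup.
II: derived state '1' in Taxon 1 and Taxon 3 only — synapomorphy for {Taxon 1, Taxon 3}.
III: derived state '1' in Taxon 4 only — an autapomorphy, so it tells us nothing about relationships among taxa.
IV: derived state '1' in Taxon 1, Taxon 3, and Taxon 6 only — synapomorphy for {Taxon 1, Taxon 3, Taxon 6}.
V (derived state '0') is shared by Taxon 4 and Taxon 8 — a synapomorphy uniting that clade.
Only Taxon 1, Taxon 3, Taxon 4, Taxon 6, and Taxon 8 show the derived state '0' for VI, supporting them as a clade.
VII: derived state '0' in Taxon 8 only — an autapomorphy, so it tells us nothing about relationships among taxa.
Most parsimonious ingroup topology: ((((Taxon 3,Taxon 1),Taxon 6),(Taxon 8,Taxon 4)),Taxon 5).
Taxon 1 and Taxon 3 share a more recent common ancestor with each other than either does with Taxon 4, so Taxon 4 is the least closely related of the three.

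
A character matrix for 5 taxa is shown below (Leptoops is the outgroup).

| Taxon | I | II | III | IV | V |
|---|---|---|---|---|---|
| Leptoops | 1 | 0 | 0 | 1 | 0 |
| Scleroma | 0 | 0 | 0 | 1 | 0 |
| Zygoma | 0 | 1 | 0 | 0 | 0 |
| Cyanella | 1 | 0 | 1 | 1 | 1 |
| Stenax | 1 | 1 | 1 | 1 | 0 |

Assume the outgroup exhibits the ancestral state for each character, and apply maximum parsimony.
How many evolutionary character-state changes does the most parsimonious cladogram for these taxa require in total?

Character polarity is set by the outgroup: the derived state is whichever differs from the outgroup's state, so for I, IV the derived state is '0', and for the remaining characters it is '1'.
I: derived state '0' in Scleroma and Zygoma only — synapomorphy for {Scleroma, Zygoma}.
II (state '1') occurs in Stenax and Zygoma but conflicts with the nesting implied by the other characters — most parsimoniously interpreted as homoplasy.
Only Cyanella and Stenax show the derived state '1' for III, supporting them as a clade.
IV: derived state '0' in Zygoma only — an autapomorphy, so it tells us nothing about relationships among taxa.
V: derived state '1' in Cyanella only — an autapomorphy, so it tells us nothing about relationships among taxa.
Most parsimonious ingroup topology: ((Scleroma,Zygoma),(Cyanella,Stenax)).
Changes per character on this tree: I: 1; II: 2; III: 1; IV: 1; V: 1.
Total = 6.

6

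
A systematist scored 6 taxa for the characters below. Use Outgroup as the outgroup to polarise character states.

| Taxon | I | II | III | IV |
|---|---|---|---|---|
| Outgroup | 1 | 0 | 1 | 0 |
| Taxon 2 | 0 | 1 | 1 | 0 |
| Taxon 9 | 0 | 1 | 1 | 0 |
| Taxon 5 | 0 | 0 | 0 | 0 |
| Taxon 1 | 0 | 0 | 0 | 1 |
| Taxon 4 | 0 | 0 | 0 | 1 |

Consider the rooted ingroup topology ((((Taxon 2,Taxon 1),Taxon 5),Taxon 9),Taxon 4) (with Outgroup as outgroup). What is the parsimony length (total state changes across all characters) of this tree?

Map each character onto ((((Taxon 2,Taxon 1),Taxon 5),Taxon 9),Taxon 4) (rooted by Outgroup) and count the minimum state changes it requires (Fitch parsimony):
I: 1; II: 2; III: 3; IV: 2.
Total tree length = 8.

8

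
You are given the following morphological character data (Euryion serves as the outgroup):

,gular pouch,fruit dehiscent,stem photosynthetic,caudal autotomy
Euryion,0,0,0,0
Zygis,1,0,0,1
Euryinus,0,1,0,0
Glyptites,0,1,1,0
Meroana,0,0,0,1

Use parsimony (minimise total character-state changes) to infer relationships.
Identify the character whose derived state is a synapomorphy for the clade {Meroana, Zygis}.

The outgroup has state '0' for every character, so '1' is the derived state throughout.
gular pouch: derived state '1' in Zygis only — an autapomorphy, so it tells us nothing about relationships among taxa.
Only Euryinus and Glyptites show the derived state '1' for fruit dehiscent, supporting them as a clade.
stem photosynthetic: derived state '1' in Glyptites only — an autapomorphy, so it tells us nothing about relationships among taxa.
Only Meroana and Zygis show the derived state '1' for caudal autotomy, supporting them as a clade.
Most parsimonious ingroup topology: ((Zygis,Meroana),(Euryinus,Glyptites)).
The clade {Meroana, Zygis} is supported by caudal autotomy: its derived state '1' occurs in exactly those taxa and in no other taxon (including the outgroup).

caudal autotomy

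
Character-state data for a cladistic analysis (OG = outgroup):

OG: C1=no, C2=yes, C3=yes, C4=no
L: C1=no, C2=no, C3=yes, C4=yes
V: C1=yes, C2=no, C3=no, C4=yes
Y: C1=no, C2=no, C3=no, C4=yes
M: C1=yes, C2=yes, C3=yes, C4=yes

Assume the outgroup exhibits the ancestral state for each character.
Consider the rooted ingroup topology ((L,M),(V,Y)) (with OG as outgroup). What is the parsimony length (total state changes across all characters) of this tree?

Map each character onto ((L,M),(V,Y)) (rooted by OG) and count the minimum state changes it requires (Fitch parsimony):
C1: 2; C2: 2; C3: 1; C4: 1.
Total tree length = 6.

6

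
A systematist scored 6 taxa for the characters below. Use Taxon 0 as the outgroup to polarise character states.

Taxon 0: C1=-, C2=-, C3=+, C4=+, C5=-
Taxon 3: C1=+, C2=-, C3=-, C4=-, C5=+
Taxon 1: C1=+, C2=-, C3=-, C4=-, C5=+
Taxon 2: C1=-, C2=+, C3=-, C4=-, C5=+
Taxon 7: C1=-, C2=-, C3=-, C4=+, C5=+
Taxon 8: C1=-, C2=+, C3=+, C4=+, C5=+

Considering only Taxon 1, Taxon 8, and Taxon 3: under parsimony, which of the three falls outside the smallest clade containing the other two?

Character polarity is set by the outgroup: the derived state is whichever differs from the outgroup's state, so for C3, C4 the derived state is '-', and for the remaining characters it is '+'.
C1: derived state '+' in Taxon 1 and Taxon 3 only — synapomorphy for {Taxon 1, Taxon 3}.
C2 (state '+') occurs in Taxon 2 and Taxon 8 but conflicts with the nesting implied by the other characters — most parsimoniously interpreted as homoplasy.
C3: derived state '-' in Taxon 1, Taxon 2, Taxon 3, and Taxon 7 only — synapomorphy for {Taxon 1, Taxon 2, Taxon 3, Taxon 7}.
Only Taxon 1, Taxon 2, and Taxon 3 show the derived state '-' for C4, supporting them as a clade.
All ingroup taxa share the derived state '+' for C5; it defines the ingroup but does not resolve relationships within it.
Most parsimonious ingroup topology: ((((Taxon 3,Taxon 1),Taxon 2),Taxon 7),Taxon 8).
Taxon 3 and Taxon 1 share a more recent common ancestor with each other than either does with Taxon 8, so Taxon 8 is the least closely related of the three.

Taxon 8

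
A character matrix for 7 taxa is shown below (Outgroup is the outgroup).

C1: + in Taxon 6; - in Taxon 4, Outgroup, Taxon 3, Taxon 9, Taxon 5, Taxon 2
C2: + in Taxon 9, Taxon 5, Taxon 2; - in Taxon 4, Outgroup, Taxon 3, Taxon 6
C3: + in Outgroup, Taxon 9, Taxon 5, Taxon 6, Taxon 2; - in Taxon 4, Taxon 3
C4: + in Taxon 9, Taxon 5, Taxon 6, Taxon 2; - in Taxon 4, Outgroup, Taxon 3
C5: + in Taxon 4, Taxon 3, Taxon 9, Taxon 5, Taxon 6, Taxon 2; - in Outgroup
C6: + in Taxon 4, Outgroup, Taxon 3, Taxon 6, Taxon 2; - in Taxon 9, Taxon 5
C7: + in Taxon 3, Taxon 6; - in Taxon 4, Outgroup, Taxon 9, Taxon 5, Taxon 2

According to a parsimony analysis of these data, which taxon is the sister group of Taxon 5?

Character polarity is set by the outgroup: the derived state is whichever differs from the outgroup's state, so for C3, C6 the derived state is '-', and for the remaining characters it is '+'.
C1 (derived state '+') is unique to Taxon 6 (autapomorphy; uninformative for grouping).
C2 (derived state '+') is shared by Taxon 2, Taxon 5, and Taxon 9 — a synapomorphy uniting that clade.
C3: derived state '-' in Taxon 3 and Taxon 4 only — synapomorphy for {Taxon 3, Taxon 4}.
C4: derived state '+' in Taxon 2, Taxon 5, Taxon 6, and Taxon 9 only — synapomorphy for {Taxon 2, Taxon 5, Taxon 6, Taxon 9}.
All ingroup taxa share the derived state '+' for C5; it defines the ingroup but does not resolve relationships within it.
C6: derived state '-' in Taxon 5 and Taxon 9 only — synapomorphy for {Taxon 5, Taxon 9}.
C7 groups Taxon 3 and Taxon 6, which is incompatible with the clades supported by the remaining characters; treating it as convergent (homoplasy) costs fewer steps than any alternative tree.
Most parsimonious ingroup topology: ((Taxon 3,Taxon 4),(((Taxon 9,Taxon 5),Taxon 2),Taxon 6)).
Taxon 5 and Taxon 9 form a cherry on this tree, so they are sister taxa.

Taxon 9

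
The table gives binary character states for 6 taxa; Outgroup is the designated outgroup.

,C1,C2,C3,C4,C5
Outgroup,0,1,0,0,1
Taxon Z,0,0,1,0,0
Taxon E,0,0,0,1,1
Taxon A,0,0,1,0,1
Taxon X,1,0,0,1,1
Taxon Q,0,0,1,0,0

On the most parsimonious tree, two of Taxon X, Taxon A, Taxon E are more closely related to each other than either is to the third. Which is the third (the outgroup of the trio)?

Character polarity is set by the outgroup: the derived state is whichever differs from the outgroup's state, so for C2, C5 the derived state is '0', and for the remaining characters it is '1'.
C1: derived state '1' in Taxon X only — an autapomorphy, so it tells us nothing about relationships among taxa.
C2 (derived state '0') is shared by all ingroup taxa — unites the whole ingroup.
C3: derived state '1' in Taxon A, Taxon Q, and Taxon Z only — synapomorphy for {Taxon A, Taxon Q, Taxon Z}.
Only Taxon E and Taxon X show the derived state '1' for C4, supporting them as a clade.
C5: derived state '0' in Taxon Q and Taxon Z only — synapomorphy for {Taxon Q, Taxon Z}.
Most parsimonious ingroup topology: (((Taxon Z,Taxon Q),Taxon A),(Taxon E,Taxon X)).
Taxon E and Taxon X share a more recent common ancestor with each other than either does with Taxon A, so Taxon A is the least closely related of the three.

Taxon A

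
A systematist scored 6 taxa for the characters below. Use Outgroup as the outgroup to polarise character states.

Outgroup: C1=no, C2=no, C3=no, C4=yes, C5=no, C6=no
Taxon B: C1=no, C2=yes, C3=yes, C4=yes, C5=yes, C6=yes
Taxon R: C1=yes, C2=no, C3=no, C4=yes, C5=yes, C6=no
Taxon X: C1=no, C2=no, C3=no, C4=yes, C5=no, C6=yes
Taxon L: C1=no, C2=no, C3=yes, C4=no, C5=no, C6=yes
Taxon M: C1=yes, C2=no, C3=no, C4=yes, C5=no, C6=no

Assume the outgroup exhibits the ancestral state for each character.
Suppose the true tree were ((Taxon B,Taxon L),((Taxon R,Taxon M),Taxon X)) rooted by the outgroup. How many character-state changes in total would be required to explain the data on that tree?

8

Map each character onto ((Taxon B,Taxon L),((Taxon R,Taxon M),Taxon X)) (rooted by Outgroup) and count the minimum state changes it requires (Fitch parsimony):
C1: 1; C2: 1; C3: 1; C4: 1; C5: 2; C6: 2.
Total tree length = 8.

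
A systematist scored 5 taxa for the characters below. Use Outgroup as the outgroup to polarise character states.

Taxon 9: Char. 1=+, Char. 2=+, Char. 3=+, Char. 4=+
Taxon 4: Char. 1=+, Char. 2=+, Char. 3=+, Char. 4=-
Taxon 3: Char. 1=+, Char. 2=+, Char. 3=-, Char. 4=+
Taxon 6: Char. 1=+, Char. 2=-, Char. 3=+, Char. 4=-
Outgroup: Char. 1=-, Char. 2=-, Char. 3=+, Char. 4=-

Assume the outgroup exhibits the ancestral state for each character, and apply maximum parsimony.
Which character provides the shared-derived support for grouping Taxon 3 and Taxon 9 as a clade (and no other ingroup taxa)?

Char. 4

Character polarity is set by the outgroup: the derived state is whichever differs from the outgroup's state, so for Char. 3 the derived state is '-', and for the remaining characters it is '+'.
Char. 1 (derived state '+') is shared by all ingroup taxa — unites the whole ingroup.
Only Taxon 3, Taxon 4, and Taxon 9 show the derived state '+' for Char. 2, supporting them as a clade.
Char. 3: derived state '-' in Taxon 3 only — an autapomorphy, so it tells us nothing about relationships among taxa.
Only Taxon 3 and Taxon 9 show the derived state '+' for Char. 4, supporting them as a clade.
Most parsimonious ingroup topology: (((Taxon 3,Taxon 9),Taxon 4),Taxon 6).
The clade {Taxon 3, Taxon 9} is supported by Char. 4: its derived state '+' occurs in exactly those taxa and in no other taxon (including the outgroup).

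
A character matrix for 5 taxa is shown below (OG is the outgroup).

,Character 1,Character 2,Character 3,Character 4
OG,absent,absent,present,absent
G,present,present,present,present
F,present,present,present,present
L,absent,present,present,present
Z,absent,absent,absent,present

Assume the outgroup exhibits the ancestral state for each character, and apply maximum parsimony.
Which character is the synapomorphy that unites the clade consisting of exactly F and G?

Character 1

Character polarity is set by the outgroup: the derived state is whichever differs from the outgroup's state, so for Character 3 the derived state is 'absent', and for the remaining characters it is 'present'.
Character 1: derived state 'present' in F and G only — synapomorphy for {F, G}.
Character 2: derived state 'present' in F, G, and L only — synapomorphy for {F, G, L}.
Character 3: derived state 'absent' in Z only — an autapomorphy, so it tells us nothing about relationships among taxa.
All ingroup taxa share the derived state 'present' for Character 4; it defines the ingroup but does not resolve relationships within it.
Most parsimonious ingroup topology: (((G,F),L),Z).
The clade {F, G} is supported by Character 1: its derived state 'present' occurs in exactly those taxa and in no other taxon (including the outgroup).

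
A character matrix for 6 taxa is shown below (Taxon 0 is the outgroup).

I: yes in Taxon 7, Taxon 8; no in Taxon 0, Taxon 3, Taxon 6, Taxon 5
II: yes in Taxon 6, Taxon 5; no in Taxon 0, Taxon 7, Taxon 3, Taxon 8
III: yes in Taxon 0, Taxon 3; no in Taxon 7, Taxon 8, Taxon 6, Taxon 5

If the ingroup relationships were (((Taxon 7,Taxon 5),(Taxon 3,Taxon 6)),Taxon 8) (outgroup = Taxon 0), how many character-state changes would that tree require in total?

Map each character onto (((Taxon 7,Taxon 5),(Taxon 3,Taxon 6)),Taxon 8) (rooted by Taxon 0) and count the minimum state changes it requires (Fitch parsimony):
I: 2; II: 2; III: 2.
Total tree length = 6.

6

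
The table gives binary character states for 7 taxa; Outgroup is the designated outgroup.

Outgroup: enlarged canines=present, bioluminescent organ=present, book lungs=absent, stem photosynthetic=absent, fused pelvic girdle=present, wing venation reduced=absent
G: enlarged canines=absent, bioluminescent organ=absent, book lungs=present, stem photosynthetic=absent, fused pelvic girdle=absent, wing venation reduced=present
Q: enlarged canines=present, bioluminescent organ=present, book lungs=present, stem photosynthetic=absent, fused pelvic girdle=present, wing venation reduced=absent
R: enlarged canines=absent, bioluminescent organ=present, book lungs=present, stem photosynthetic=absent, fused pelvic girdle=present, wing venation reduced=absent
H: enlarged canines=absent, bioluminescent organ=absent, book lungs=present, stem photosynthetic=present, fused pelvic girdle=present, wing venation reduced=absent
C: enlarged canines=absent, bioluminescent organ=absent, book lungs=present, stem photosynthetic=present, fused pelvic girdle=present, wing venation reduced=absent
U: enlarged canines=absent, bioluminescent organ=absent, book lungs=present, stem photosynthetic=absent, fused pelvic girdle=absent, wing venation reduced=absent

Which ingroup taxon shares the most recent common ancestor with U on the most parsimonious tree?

G

Character polarity is set by the outgroup: the derived state is whichever differs from the outgroup's state, so for enlarged canines, bioluminescent organ, fused pelvic girdle the derived state is 'absent', and for the remaining characters it is 'present'.
Only C, G, H, R, and U show the derived state 'absent' for enlarged canines, supporting them as a clade.
bioluminescent organ (derived state 'absent') is shared by C, G, H, and U — a synapomorphy uniting that clade.
All ingroup taxa share the derived state 'present' for book lungs; it defines the ingroup but does not resolve relationships within it.
Only C and H show the derived state 'present' for stem photosynthetic, supporting them as a clade.
fused pelvic girdle (derived state 'absent') is shared by G and U — a synapomorphy uniting that clade.
wing venation reduced (derived state 'present') is unique to G (autapomorphy; uninformative for grouping).
Most parsimonious ingroup topology: ((((G,U),(H,C)),R),Q).
U and G form a cherry on this tree, so they are sister taxa.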